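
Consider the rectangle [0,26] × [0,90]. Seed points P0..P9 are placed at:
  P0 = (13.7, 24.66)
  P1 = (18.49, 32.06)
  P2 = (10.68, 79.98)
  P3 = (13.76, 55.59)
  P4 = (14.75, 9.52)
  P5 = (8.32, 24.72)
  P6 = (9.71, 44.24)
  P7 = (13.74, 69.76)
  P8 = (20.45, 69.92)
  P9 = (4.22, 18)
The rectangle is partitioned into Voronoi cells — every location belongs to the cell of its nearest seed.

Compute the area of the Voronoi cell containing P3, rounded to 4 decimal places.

1. box [0,26]×[0,90]: [(0, 0) (26, 0) (26, 90) (0, 90)]
2. ⊥bis P3·P0 via (13.73,40.125): [(0, 40.1516) (26, 40.1012) (26, 90) (0, 90)]  |A|=1296.7132
3. ⊥bis P3·P1 via (16.125,43.825): [(0, 40.5836) (26, 45.8101) (26, 90) (0, 90)]  |A|=1216.8829
4. ⊥bis P3·P2 via (12.22,67.785): [(0, 66.2418) (0, 40.5836) (26, 45.8101) (26, 69.5252)]  |A|=641.8539
5. ⊥bis P3·P4 via (14.255,32.555): [(0, 66.2418) (0, 40.5836) (26, 45.8101) (26, 69.5252)]  |A|=641.8539
6. ⊥bis P3·P5 via (11.04,40.155): [(0, 66.2418) (0, 42.1005) (4.0211, 41.3919) (26, 45.8101) (26, 69.5252)]  |A|=638.8039
7. ⊥bis P3·P6 via (11.735,49.915): [(0, 66.2418) (0, 54.1024) (24.2339, 45.455) (26, 45.8101) (26, 69.5252)]  |A|=478.047
8. ⊥bis P3·P7 via (13.75,62.675): [(0, 62.6556) (0, 54.1024) (24.2339, 45.455) (26, 45.8101) (26, 62.6923)]  |A|=342.5985
9. ⊥bis P3·P8 via (17.105,62.755): [(17.2657, 62.68) (0, 62.6556) (0, 54.1024) (24.2339, 45.455) (26, 45.8101) (26, 58.6023)]  |A|=324.7372
10. ⊥bis P3·P9 via (8.99,36.795): [(17.2657, 62.68) (0, 62.6556) (0, 54.1024) (24.2339, 45.455) (26, 45.8101) (26, 58.6023)]  |A|=324.7372
11. canonical 6-gon: [(17.2657, 62.68) (0, 62.6556) (0, 54.1024) (24.2339, 45.455) (26, 45.8101) (26, 58.6023)]
12. shoelace: 324.7372

Area of P3's cell: 324.7372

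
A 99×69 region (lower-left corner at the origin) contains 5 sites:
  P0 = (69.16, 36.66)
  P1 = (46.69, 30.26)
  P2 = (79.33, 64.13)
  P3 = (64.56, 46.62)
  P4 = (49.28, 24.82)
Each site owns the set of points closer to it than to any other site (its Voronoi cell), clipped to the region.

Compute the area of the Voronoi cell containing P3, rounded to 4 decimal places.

Area of P3's cell: 835.5412

1. box [0,99]×[0,69]: [(0, 0) (99, 0) (99, 69) (0, 69)]
2. ⊥bis P3·P0 via (66.86,41.64): [(0, 10.7609) (99, 56.4838) (99, 69) (0, 69)]  |A|=3502.3894
3. ⊥bis P3·P1 via (55.625,38.44): [(56.9047, 37.0422) (99, 56.4838) (99, 69) (27.6473, 69)]  |A|=1403.5757
4. ⊥bis P3·P2 via (71.945,55.375): [(56.9047, 37.0422) (80.6678, 48.0171) (55.7924, 69) (27.6473, 69)]  |A|=835.5412
5. ⊥bis P3·P4 via (56.92,35.72): [(56.9047, 37.0422) (80.6678, 48.0171) (55.7924, 69) (27.6473, 69)]  |A|=835.5412
6. canonical 4-gon: [(56.9047, 37.0422) (80.6678, 48.0171) (55.7924, 69) (27.6473, 69)]
7. shoelace: 835.5412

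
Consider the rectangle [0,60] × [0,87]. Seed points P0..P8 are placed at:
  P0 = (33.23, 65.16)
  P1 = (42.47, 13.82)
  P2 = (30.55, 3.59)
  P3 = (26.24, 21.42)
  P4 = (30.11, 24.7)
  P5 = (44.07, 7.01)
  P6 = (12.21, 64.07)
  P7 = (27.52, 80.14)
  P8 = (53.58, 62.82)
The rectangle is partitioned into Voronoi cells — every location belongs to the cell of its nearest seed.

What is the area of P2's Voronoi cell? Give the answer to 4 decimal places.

Area of P2's cell: 364.3172

1. box [0,60]×[0,87]: [(0, 0) (60, 0) (60, 87) (0, 87)]
2. ⊥bis P2·P0 via (31.89,34.375): [(0, 35.7631) (0, 0) (60, 0) (60, 33.1514)]  |A|=2067.436
3. ⊥bis P2·P1 via (36.51,8.705): [(13.8038, 35.1622) (0, 35.7631) (0, 0) (43.9808, 0)]  |A|=1020.0659
4. ⊥bis P2·P3 via (28.395,12.505): [(32.4148, 13.4767) (0, 5.6411) (0, 0) (43.9808, 0)]  |A|=387.7866
5. ⊥bis P2·P4 via (30.33,14.145): [(32.4148, 13.4767) (0, 5.6411) (0, 0) (43.9808, 0)]  |A|=387.7866
6. ⊥bis P2·P5 via (37.31,5.3): [(36.423, 8.8063) (32.4148, 13.4767) (0, 5.6411) (0, 0) (38.6507, 0)]  |A|=364.3172
7. ⊥bis P2·P6 via (21.38,33.83): [(36.423, 8.8063) (32.4148, 13.4767) (0, 5.6411) (0, 0) (38.6507, 0)]  |A|=364.3172
8. ⊥bis P2·P7 via (29.035,41.865): [(36.423, 8.8063) (32.4148, 13.4767) (0, 5.6411) (0, 0) (38.6507, 0)]  |A|=364.3172
9. ⊥bis P2·P8 via (42.065,33.205): [(36.423, 8.8063) (32.4148, 13.4767) (0, 5.6411) (0, 0) (38.6507, 0)]  |A|=364.3172
10. canonical 5-gon: [(36.423, 8.8063) (32.4148, 13.4767) (0, 5.6411) (0, 0) (38.6507, 0)]
11. shoelace: 364.3172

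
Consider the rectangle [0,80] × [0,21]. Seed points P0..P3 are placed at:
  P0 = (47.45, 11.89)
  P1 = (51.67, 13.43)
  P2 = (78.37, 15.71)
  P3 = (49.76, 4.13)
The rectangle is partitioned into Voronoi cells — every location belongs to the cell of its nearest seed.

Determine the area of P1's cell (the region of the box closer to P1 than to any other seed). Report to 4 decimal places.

Area of P1's cell: 221.4168

1. box [0,80]×[0,21]: [(0, 0) (80, 0) (80, 21) (0, 21)]
2. ⊥bis P1·P0 via (49.56,12.66): [(54.18, 0) (80, 0) (80, 21) (46.5165, 21)]  |A|=622.6868
3. ⊥bis P1·P2 via (65.02,14.57): [(54.18, 0) (66.2642, 0) (64.4709, 21) (46.5165, 21)]  |A|=315.4054
4. ⊥bis P1·P3 via (50.715,8.78): [(50.9971, 8.7221) (65.7786, 5.6863) (64.4709, 21) (46.5165, 21)]  |A|=221.4168
5. canonical 4-gon: [(50.9971, 8.7221) (65.7786, 5.6863) (64.4709, 21) (46.5165, 21)]
6. shoelace: 221.4168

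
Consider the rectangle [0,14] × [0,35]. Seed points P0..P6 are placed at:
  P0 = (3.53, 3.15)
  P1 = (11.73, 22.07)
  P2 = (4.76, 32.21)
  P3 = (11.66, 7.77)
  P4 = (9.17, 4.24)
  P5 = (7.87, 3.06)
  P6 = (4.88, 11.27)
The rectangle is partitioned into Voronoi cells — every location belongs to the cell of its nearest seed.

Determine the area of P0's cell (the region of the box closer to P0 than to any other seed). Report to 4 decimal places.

1. box [0,14]×[0,35]: [(0, 0) (14, 0) (14, 35) (0, 35)]
2. ⊥bis P0·P1 via (7.63,12.61): [(0, 15.9169) (0, 0) (14, 0) (14, 9.8492)]  |A|=180.3626
3. ⊥bis P0·P2 via (4.145,17.68): [(0, 15.9169) (0, 0) (14, 0) (14, 9.8492)]  |A|=180.3626
4. ⊥bis P0·P3 via (7.595,5.46): [(2.1928, 14.9665) (0, 15.9169) (0, 0) (10.6977, 0)]  |A|=97.5049
5. ⊥bis P0·P4 via (6.35,3.695): [(5.1915, 9.6896) (2.1928, 14.9665) (0, 15.9169) (0, 0) (7.0641, 0)]  |A|=79.9008
6. ⊥bis P0·P5 via (5.7,3.105): [(5.774, 6.6752) (5.1915, 9.6896) (2.1928, 14.9665) (0, 15.9169) (0, 0) (5.6356, 0)]  |A|=75.133
7. ⊥bis P0·P6 via (4.205,7.21): [(5.774, 6.6752) (5.7193, 6.9582) (0, 7.9091) (0, 0) (5.6356, 0)]  |A|=42.4265
8. canonical 5-gon: [(5.774, 6.6752) (5.7193, 6.9582) (0, 7.9091) (0, 0) (5.6356, 0)]
9. shoelace: 42.4265

Area of P0's cell: 42.4265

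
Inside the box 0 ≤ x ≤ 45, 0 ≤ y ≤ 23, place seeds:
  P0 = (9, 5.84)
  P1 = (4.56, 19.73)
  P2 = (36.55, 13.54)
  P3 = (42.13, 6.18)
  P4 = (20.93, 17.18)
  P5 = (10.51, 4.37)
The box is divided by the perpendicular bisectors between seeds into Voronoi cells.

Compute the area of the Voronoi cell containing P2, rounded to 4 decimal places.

Area of P2's cell: 260.6559

1. box [0,45]×[0,23]: [(0, 0) (45, 0) (45, 23) (0, 23)]
2. ⊥bis P2·P0 via (22.775,9.69): [(25.4833, 0) (45, 0) (45, 23) (19.055, 23)]  |A|=522.8102
3. ⊥bis P2·P1 via (20.555,16.635): [(20.6691, 17.2247) (25.4833, 0) (45, 0) (45, 23) (21.7866, 23)]  |A|=514.9222
4. ⊥bis P2·P3 via (39.34,9.86): [(20.6691, 17.2247) (25.4833, 0) (26.3347, 0) (45, 14.1511) (45, 23) (21.7866, 23)]  |A|=382.8545
5. ⊥bis P2·P4 via (28.74,15.36): [(25.3073, 0.6296) (25.4833, 0) (26.3347, 0) (45, 14.1511) (45, 23) (30.5204, 23)]  |A|=262.4995
6. ⊥bis P2·P5 via (23.53,8.955): [(25.7671, 2.6025) (26.61, 0.2087) (45, 14.1511) (45, 23) (30.5204, 23)]  |A|=260.6559
7. canonical 5-gon: [(25.7671, 2.6025) (26.61, 0.2087) (45, 14.1511) (45, 23) (30.5204, 23)]
8. shoelace: 260.6559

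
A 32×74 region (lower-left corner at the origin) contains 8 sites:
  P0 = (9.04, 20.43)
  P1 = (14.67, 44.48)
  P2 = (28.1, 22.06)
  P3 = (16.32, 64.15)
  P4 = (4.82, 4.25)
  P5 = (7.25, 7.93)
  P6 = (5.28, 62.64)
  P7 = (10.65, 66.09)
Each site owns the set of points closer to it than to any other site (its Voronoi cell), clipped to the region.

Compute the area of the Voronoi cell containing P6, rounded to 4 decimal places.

Area of P6's cell: 187.5334

1. box [0,32]×[0,74]: [(0, 0) (32, 0) (32, 74) (0, 74)]
2. ⊥bis P6·P0 via (7.16,41.535): [(0, 40.8972) (32, 43.7477) (32, 74) (0, 74)]  |A|=1013.6815
3. ⊥bis P6·P1 via (9.975,53.56): [(0, 48.4022) (32, 64.9485) (32, 74) (0, 74)]  |A|=554.3888
4. ⊥bis P6·P2 via (16.69,42.35): [(0, 48.4022) (32, 64.9485) (32, 74) (0, 74)]  |A|=554.3888
5. ⊥bis P6·P3 via (10.8,63.395): [(0, 48.4022) (12.0018, 54.608) (9.3495, 74) (0, 74)]  |A|=244.2629
6. ⊥bis P6·P4 via (5.05,33.445): [(0, 48.4022) (12.0018, 54.608) (9.3495, 74) (0, 74)]  |A|=244.2629
7. ⊥bis P6·P5 via (6.265,35.285): [(0, 48.4022) (12.0018, 54.608) (9.3495, 74) (0, 74)]  |A|=244.2629
8. ⊥bis P6·P7 via (7.965,64.365): [(0, 48.4022) (12.0018, 54.608) (11.3982, 59.0211) (1.7749, 74) (0, 74)]  |A|=187.5334
9. canonical 5-gon: [(0, 48.4022) (12.0018, 54.608) (11.3982, 59.0211) (1.7749, 74) (0, 74)]
10. shoelace: 187.5334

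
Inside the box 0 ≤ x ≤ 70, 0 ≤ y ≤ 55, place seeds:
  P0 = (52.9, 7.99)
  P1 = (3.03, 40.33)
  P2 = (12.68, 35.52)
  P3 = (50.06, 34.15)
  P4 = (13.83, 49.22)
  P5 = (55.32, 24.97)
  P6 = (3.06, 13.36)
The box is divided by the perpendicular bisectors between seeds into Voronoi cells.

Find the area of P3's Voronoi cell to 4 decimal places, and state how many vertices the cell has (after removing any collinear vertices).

Area of P3's cell: 983.7172 (6 vertices)

1. box [0,70]×[0,55]: [(0, 0) (70, 0) (70, 55) (0, 55)]
2. ⊥bis P3·P0 via (51.48,21.07): [(0, 15.4812) (70, 23.0806) (70, 55) (0, 55)]  |A|=2500.3379
3. ⊥bis P3·P1 via (26.545,37.24): [(24.0286, 18.0898) (70, 23.0806) (70, 55) (28.8788, 55)]  |A|=1492.5875
4. ⊥bis P3·P2 via (31.37,34.835): [(30.7832, 18.8231) (70, 23.0806) (70, 55) (32.1091, 55)]  |A|=1311.278
5. ⊥bis P3·P4 via (31.945,41.685): [(31.5898, 40.831) (30.7832, 18.8231) (70, 23.0806) (70, 55) (37.4834, 55)]  |A|=1273.2031
6. ⊥bis P3·P5 via (52.69,29.56): [(31.5898, 40.831) (30.7832, 18.8231) (34.6921, 19.2475) (70, 39.4784) (70, 55) (37.4834, 55)]  |A|=983.7172
7. ⊥bis P3·P6 via (26.56,23.755): [(31.5898, 40.831) (30.7832, 18.8231) (34.6921, 19.2475) (70, 39.4784) (70, 55) (37.4834, 55)]  |A|=983.7172
8. canonical 6-gon: [(31.5898, 40.831) (30.7832, 18.8231) (34.6921, 19.2475) (70, 39.4784) (70, 55) (37.4834, 55)]
9. shoelace: 983.7172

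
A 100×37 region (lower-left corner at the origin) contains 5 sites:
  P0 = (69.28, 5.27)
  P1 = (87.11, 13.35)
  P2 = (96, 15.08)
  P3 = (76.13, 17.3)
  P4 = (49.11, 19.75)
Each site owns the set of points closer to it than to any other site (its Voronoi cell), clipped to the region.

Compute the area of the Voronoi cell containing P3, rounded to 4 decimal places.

Area of P3's cell: 536.8479

1. box [0,100]×[0,37]: [(0, 0) (100, 0) (100, 37) (0, 37)]
2. ⊥bis P3·P0 via (72.705,11.285): [(92.5238, 0) (100, 0) (100, 37) (27.5442, 37)]  |A|=1478.7425
3. ⊥bis P3·P1 via (81.62,15.325): [(78.898, 7.7586) (89.4175, 37) (27.5442, 37)]  |A|=904.6297
4. ⊥bis P3·P2 via (86.065,16.19): [(78.898, 7.7586) (87.9272, 32.8574) (88.39, 37) (27.5442, 37)]  |A|=902.5015
5. ⊥bis P3·P4 via (62.62,18.525): [(62.4909, 17.101) (78.898, 7.7586) (87.9272, 32.8574) (88.39, 37) (64.2952, 37)]  |A|=536.8479
6. canonical 5-gon: [(62.4909, 17.101) (78.898, 7.7586) (87.9272, 32.8574) (88.39, 37) (64.2952, 37)]
7. shoelace: 536.8479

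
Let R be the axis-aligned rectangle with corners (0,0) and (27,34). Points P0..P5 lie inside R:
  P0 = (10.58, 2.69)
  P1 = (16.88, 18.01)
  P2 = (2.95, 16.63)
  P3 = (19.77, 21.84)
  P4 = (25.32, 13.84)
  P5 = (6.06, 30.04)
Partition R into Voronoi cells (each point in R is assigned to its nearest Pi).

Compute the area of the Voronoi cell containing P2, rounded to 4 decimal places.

Area of P2's cell: 144.8630

1. box [0,27]×[0,34]: [(0, 0) (27, 0) (27, 34) (0, 34)]
2. ⊥bis P2·P0 via (6.765,9.66): [(0, 5.9572) (27, 20.7355) (27, 34) (0, 34)]  |A|=557.6479
3. ⊥bis P2·P1 via (9.915,17.32): [(0, 5.9572) (10.4728, 11.6894) (8.2626, 34) (0, 34)]  |A|=239.0145
4. ⊥bis P2·P3 via (11.36,19.235): [(0, 5.9572) (10.4728, 11.6894) (8.9566, 26.9941) (6.7865, 34) (0, 34)]  |A|=233.844
5. ⊥bis P2·P4 via (14.135,15.235): [(0, 5.9572) (10.4728, 11.6894) (8.9566, 26.9941) (6.7865, 34) (0, 34)]  |A|=233.844
6. ⊥bis P2·P5 via (4.505,23.335): [(0, 24.3798) (0, 5.9572) (10.4728, 11.6894) (9.4323, 22.1923)]  |A|=144.863
7. canonical 4-gon: [(0, 24.3798) (0, 5.9572) (10.4728, 11.6894) (9.4323, 22.1923)]
8. shoelace: 144.863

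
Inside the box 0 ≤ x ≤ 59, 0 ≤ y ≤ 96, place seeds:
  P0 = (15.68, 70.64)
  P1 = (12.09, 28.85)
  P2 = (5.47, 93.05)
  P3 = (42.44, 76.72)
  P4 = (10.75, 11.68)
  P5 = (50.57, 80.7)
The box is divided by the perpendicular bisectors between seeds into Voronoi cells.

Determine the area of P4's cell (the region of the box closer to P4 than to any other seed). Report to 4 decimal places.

Area of P4's cell: 1112.3849

1. box [0,59]×[0,96]: [(0, 0) (59, 0) (59, 96) (0, 96)]
2. ⊥bis P4·P0 via (13.215,41.16): [(0, 42.265) (0, 0) (59, 0) (59, 37.3316)]  |A|=2348.1005
3. ⊥bis P4·P1 via (11.42,20.265): [(0, 21.1563) (0, 0) (59, 0) (59, 16.5517)]  |A|=1112.3849
4. ⊥bis P4·P2 via (8.11,52.365): [(0, 21.1563) (0, 0) (59, 0) (59, 16.5517)]  |A|=1112.3849
5. ⊥bis P4·P3 via (26.595,44.2): [(0, 21.1563) (0, 0) (59, 0) (59, 16.5517)]  |A|=1112.3849
6. ⊥bis P4·P5 via (30.66,46.19): [(0, 21.1563) (0, 0) (59, 0) (59, 16.5517)]  |A|=1112.3849
7. canonical 4-gon: [(0, 21.1563) (0, 0) (59, 0) (59, 16.5517)]
8. shoelace: 1112.3849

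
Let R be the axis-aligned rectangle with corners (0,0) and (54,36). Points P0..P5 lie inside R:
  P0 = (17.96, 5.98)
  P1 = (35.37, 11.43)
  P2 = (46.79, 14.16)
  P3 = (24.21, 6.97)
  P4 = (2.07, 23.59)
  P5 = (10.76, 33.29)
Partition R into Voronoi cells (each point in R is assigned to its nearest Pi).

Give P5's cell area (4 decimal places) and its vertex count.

1. box [0,54]×[0,36]: [(0, 0) (54, 0) (54, 36) (0, 36)]
2. ⊥bis P5·P0 via (14.36,19.635): [(0, 15.8491) (54, 30.0857) (54, 36) (0, 36)]  |A|=703.7601
3. ⊥bis P5·P1 via (23.065,22.36): [(0, 15.8491) (22.5662, 21.7985) (35.1808, 36) (0, 36)]  |A|=477.175
4. ⊥bis P5·P2 via (28.775,23.725): [(0, 15.8491) (22.5662, 21.7985) (35.1808, 36) (0, 36)]  |A|=477.175
5. ⊥bis P5·P3 via (17.485,20.13): [(0, 15.8491) (18.8144, 20.8094) (24.0759, 23.4981) (35.1808, 36) (0, 36)]  |A|=474.7334
6. ⊥bis P5·P4 via (6.415,28.44): [(0, 34.187) (15.8151, 20.0186) (18.8144, 20.8094) (24.0759, 23.4981) (35.1808, 36) (0, 36)]  |A|=329.725
7. canonical 6-gon: [(0, 34.187) (15.8151, 20.0186) (18.8144, 20.8094) (24.0759, 23.4981) (35.1808, 36) (0, 36)]
8. shoelace: 329.725

Area of P5's cell: 329.7250 (6 vertices)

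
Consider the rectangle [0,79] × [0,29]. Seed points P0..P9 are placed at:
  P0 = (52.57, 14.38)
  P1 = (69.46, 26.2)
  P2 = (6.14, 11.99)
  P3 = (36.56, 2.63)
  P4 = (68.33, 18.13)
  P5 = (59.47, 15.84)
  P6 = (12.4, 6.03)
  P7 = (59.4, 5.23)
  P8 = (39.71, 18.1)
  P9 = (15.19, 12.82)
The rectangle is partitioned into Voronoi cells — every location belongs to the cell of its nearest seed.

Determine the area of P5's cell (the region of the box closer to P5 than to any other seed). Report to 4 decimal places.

Area of P5's cell: 136.9072

1. box [0,79]×[0,29]: [(0, 0) (79, 0) (79, 29) (0, 29)]
2. ⊥bis P5·P0 via (56.02,15.11): [(59.2172, 0) (79, 0) (79, 29) (53.081, 29)]  |A|=662.6769
3. ⊥bis P5·P1 via (64.465,21.02): [(59.2172, 0) (79, 0) (79, 7.0041) (56.1894, 29) (53.081, 29)]  |A|=411.8076
4. ⊥bis P5·P2 via (32.805,13.915): [(59.2172, 0) (79, 0) (79, 7.0041) (56.1894, 29) (53.081, 29)]  |A|=411.8076
5. ⊥bis P5·P3 via (48.015,9.235): [(59.2172, 0) (79, 0) (79, 7.0041) (56.1894, 29) (53.081, 29)]  |A|=411.8076
6. ⊥bis P5·P4 via (63.9,16.985): [(59.2172, 0) (68.29, 0) (62.3233, 23.0852) (56.1894, 29) (53.081, 29)]  |A|=229.7841
7. ⊥bis P5·P6 via (35.935,10.935): [(59.2172, 0) (68.29, 0) (62.3233, 23.0852) (56.1894, 29) (53.081, 29)]  |A|=229.7841
8. ⊥bis P5·P7 via (59.435,10.535): [(56.9846, 10.5512) (65.5776, 10.4945) (62.3233, 23.0852) (56.1894, 29) (53.081, 29)]  |A|=136.9072
9. ⊥bis P5·P8 via (49.59,16.97): [(56.9846, 10.5512) (65.5776, 10.4945) (62.3233, 23.0852) (56.1894, 29) (53.081, 29)]  |A|=136.9072
10. ⊥bis P5·P9 via (37.33,14.33): [(56.9846, 10.5512) (65.5776, 10.4945) (62.3233, 23.0852) (56.1894, 29) (53.081, 29)]  |A|=136.9072
11. canonical 5-gon: [(56.9846, 10.5512) (65.5776, 10.4945) (62.3233, 23.0852) (56.1894, 29) (53.081, 29)]
12. shoelace: 136.9072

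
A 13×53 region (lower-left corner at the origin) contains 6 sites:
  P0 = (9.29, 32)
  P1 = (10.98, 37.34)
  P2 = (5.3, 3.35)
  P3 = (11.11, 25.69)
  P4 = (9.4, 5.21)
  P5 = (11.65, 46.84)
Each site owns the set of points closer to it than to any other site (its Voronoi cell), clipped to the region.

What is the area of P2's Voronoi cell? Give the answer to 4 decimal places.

Area of P2's cell: 91.3861

1. box [0,13]×[0,53]: [(0, 0) (13, 0) (13, 53) (0, 53)]
2. ⊥bis P2·P0 via (7.295,17.675): [(0, 18.691) (0, 0) (13, 0) (13, 16.8805)]  |A|=231.2143
3. ⊥bis P2·P1 via (8.14,20.345): [(0, 18.691) (0, 0) (13, 0) (13, 16.8805)]  |A|=231.2143
4. ⊥bis P2·P3 via (8.205,14.52): [(0, 16.6539) (0, 0) (13, 0) (13, 13.273)]  |A|=194.5245
5. ⊥bis P2·P4 via (7.35,4.28): [(1.9688, 16.1419) (0, 16.6539) (0, 0) (9.2917, 0)]  |A|=91.3861
6. ⊥bis P2·P5 via (8.475,25.095): [(1.9688, 16.1419) (0, 16.6539) (0, 0) (9.2917, 0)]  |A|=91.3861
7. canonical 4-gon: [(1.9688, 16.1419) (0, 16.6539) (0, 0) (9.2917, 0)]
8. shoelace: 91.3861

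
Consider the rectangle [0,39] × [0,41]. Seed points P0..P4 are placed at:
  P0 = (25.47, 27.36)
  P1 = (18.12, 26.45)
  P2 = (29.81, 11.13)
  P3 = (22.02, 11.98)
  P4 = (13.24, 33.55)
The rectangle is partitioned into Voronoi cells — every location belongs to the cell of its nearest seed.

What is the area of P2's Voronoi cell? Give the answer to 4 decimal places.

1. box [0,39]×[0,41]: [(0, 0) (39, 0) (39, 41) (0, 41)]
2. ⊥bis P2·P0 via (27.64,19.245): [(0, 11.8539) (0, 0) (39, 0) (39, 22.2827)]  |A|=665.6643
3. ⊥bis P2·P1 via (23.965,18.79): [(22.9003, 17.9776) (0, 0.5034) (0, 0) (39, 0) (39, 22.2827)]  |A|=535.6993
4. ⊥bis P2·P3 via (25.915,11.555): [(26.7275, 19.001) (24.6542, 0) (39, 0) (39, 22.2827)]  |A|=273.0251
5. ⊥bis P2·P4 via (21.525,22.34): [(26.7275, 19.001) (24.6542, 0) (39, 0) (39, 22.2827)]  |A|=273.0251
6. canonical 4-gon: [(26.7275, 19.001) (24.6542, 0) (39, 0) (39, 22.2827)]
7. shoelace: 273.0251

Area of P2's cell: 273.0251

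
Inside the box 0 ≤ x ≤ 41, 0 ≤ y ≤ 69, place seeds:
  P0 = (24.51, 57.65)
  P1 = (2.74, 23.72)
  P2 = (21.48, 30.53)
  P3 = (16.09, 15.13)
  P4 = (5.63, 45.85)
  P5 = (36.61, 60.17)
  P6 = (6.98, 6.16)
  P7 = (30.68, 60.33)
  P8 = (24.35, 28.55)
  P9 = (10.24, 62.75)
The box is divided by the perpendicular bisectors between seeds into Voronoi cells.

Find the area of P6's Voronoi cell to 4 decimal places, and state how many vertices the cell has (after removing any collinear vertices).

Area of P6's cell: 216.7704 (4 vertices)

1. box [0,41]×[0,69]: [(0, 0) (41, 0) (41, 69) (0, 69)]
2. ⊥bis P6·P0 via (15.745,31.905): [(0, 37.2655) (0, 0) (41, 0) (41, 23.3068)]  |A|=1241.7317
3. ⊥bis P6·P1 via (4.86,14.94): [(40.3823, 23.5171) (0, 13.7665) (0, 0) (41, 0) (41, 23.3068)]  |A|=767.2614
4. ⊥bis P6·P2 via (14.23,18.345): [(15.5959, 17.5323) (0, 13.7665) (0, 0) (41, 0) (41, 2.417)]  |A|=497.4635
5. ⊥bis P6·P3 via (11.535,10.645): [(6.8362, 15.4172) (0, 13.7665) (0, 0) (22.0164, 0)]  |A|=216.7704
6. ⊥bis P6·P4 via (6.305,26.005): [(6.8362, 15.4172) (0, 13.7665) (0, 0) (22.0164, 0)]  |A|=216.7704
7. ⊥bis P6·P5 via (21.795,33.165): [(6.8362, 15.4172) (0, 13.7665) (0, 0) (22.0164, 0)]  |A|=216.7704
8. ⊥bis P6·P7 via (18.83,33.245): [(6.8362, 15.4172) (0, 13.7665) (0, 0) (22.0164, 0)]  |A|=216.7704
9. ⊥bis P6·P8 via (15.665,17.355): [(6.8362, 15.4172) (0, 13.7665) (0, 0) (22.0164, 0)]  |A|=216.7704
10. ⊥bis P6·P9 via (8.61,34.455): [(6.8362, 15.4172) (0, 13.7665) (0, 0) (22.0164, 0)]  |A|=216.7704
11. canonical 4-gon: [(6.8362, 15.4172) (0, 13.7665) (0, 0) (22.0164, 0)]
12. shoelace: 216.7704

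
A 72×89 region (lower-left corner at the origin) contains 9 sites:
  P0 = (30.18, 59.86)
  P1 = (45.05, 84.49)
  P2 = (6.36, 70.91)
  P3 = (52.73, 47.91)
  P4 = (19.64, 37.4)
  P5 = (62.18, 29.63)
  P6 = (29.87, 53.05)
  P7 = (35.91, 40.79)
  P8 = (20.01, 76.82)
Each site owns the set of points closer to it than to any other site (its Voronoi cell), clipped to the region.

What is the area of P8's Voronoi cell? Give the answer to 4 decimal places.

Area of P8's cell: 444.9587

1. box [0,72]×[0,89]: [(0, 0) (72, 0) (72, 89) (0, 89)]
2. ⊥bis P8·P0 via (25.095,68.34): [(0, 53.2919) (59.5486, 89) (0, 89)]  |A|=1063.1852
3. ⊥bis P8·P1 via (32.53,80.655): [(0, 53.2919) (34.5631, 74.0175) (29.9738, 89) (0, 89)]  |A|=841.6333
4. ⊥bis P8·P2 via (13.185,73.865): [(17.5389, 63.809) (34.5631, 74.0175) (29.9738, 89) (6.632, 89)]  |A|=444.9587
5. ⊥bis P8·P3 via (36.37,62.365): [(17.5389, 63.809) (34.5631, 74.0175) (29.9738, 89) (6.632, 89)]  |A|=444.9587
6. ⊥bis P8·P4 via (19.825,57.11): [(17.5389, 63.809) (34.5631, 74.0175) (29.9738, 89) (6.632, 89)]  |A|=444.9587
7. ⊥bis P8·P5 via (41.095,53.225): [(17.5389, 63.809) (34.5631, 74.0175) (29.9738, 89) (6.632, 89)]  |A|=444.9587
8. ⊥bis P8·P6 via (24.94,64.935): [(17.5389, 63.809) (34.5631, 74.0175) (29.9738, 89) (6.632, 89)]  |A|=444.9587
9. ⊥bis P8·P7 via (27.96,58.805): [(17.5389, 63.809) (34.5631, 74.0175) (29.9738, 89) (6.632, 89)]  |A|=444.9587
10. canonical 4-gon: [(17.5389, 63.809) (34.5631, 74.0175) (29.9738, 89) (6.632, 89)]
11. shoelace: 444.9587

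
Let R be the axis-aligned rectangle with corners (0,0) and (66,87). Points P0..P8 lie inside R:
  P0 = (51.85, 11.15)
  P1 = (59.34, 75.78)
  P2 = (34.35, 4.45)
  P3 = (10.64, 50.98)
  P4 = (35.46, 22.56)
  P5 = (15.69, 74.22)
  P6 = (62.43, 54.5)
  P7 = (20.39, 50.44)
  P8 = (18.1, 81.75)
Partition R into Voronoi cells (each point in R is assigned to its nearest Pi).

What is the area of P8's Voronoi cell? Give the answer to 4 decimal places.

1. box [0,66]×[0,87]: [(0, 0) (66, 0) (66, 87) (0, 87)]
2. ⊥bis P8·P0 via (34.975,46.45): [(0, 29.7304) (66, 61.2814) (66, 87) (0, 87)]  |A|=2738.6132
3. ⊥bis P8·P1 via (38.72,78.765): [(0, 29.7304) (33.9726, 45.9708) (39.9121, 87) (0, 87)]  |A|=1791.5809
4. ⊥bis P8·P2 via (26.225,43.1): [(0, 37.587) (29.3348, 43.7538) (33.9726, 45.9708) (39.9121, 87) (0, 87)]  |A|=1676.3446
5. ⊥bis P8·P3 via (14.37,66.365): [(0, 69.8489) (36.1602, 61.0821) (39.9121, 87) (0, 87)]  |A|=827.3122
6. ⊥bis P8·P4 via (26.78,52.155): [(0, 69.8489) (36.1602, 61.0821) (39.9121, 87) (0, 87)]  |A|=827.3122
7. ⊥bis P8·P5 via (16.895,77.985): [(0, 83.3923) (37.6457, 71.3437) (39.9121, 87) (0, 87)]  |A|=380.3456
8. ⊥bis P8·P6 via (40.265,68.125): [(0, 83.3923) (37.6457, 71.3437) (39.9121, 87) (0, 87)]  |A|=380.3456
9. ⊥bis P8·P7 via (19.245,66.095): [(0, 83.3923) (37.6457, 71.3437) (39.9121, 87) (0, 87)]  |A|=380.3456
10. canonical 4-gon: [(0, 83.3923) (37.6457, 71.3437) (39.9121, 87) (0, 87)]
11. shoelace: 380.3456

Area of P8's cell: 380.3456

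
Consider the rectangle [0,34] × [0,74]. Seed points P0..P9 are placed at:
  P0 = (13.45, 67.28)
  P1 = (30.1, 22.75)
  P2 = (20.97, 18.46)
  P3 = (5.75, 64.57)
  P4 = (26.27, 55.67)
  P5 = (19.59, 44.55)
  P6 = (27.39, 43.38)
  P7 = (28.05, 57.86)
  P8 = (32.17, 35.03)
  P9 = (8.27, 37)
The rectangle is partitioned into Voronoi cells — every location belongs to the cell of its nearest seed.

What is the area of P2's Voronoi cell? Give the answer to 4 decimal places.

Area of P2's cell: 735.6119

1. box [0,34]×[0,74]: [(0, 0) (34, 0) (34, 74) (0, 74)]
2. ⊥bis P2·P0 via (17.21,42.87): [(0, 40.2191) (0, 0) (34, 0) (34, 45.4563)]  |A|=1456.4802
3. ⊥bis P2·P1 via (25.535,20.605): [(15.2174, 42.5631) (0, 40.2191) (0, 0) (34, 0) (34, 2.5897)]  |A|=1053.907
4. ⊥bis P2·P3 via (13.36,41.515): [(15.3943, 42.1865) (0, 37.1051) (0, 0) (34, 0) (34, 2.5897)]  |A|=1026.866
5. ⊥bis P2·P4 via (23.62,37.065): [(17.3834, 37.9533) (7.0351, 39.4273) (0, 37.1051) (0, 0) (34, 0) (34, 2.5897)]  |A|=1006.4288
6. ⊥bis P2·P5 via (20.28,31.505): [(20.4101, 31.5119) (0, 30.4323) (0, 0) (34, 0) (34, 2.5897)]  |A|=863.8621
7. ⊥bis P2·P6 via (24.18,30.92): [(20.4101, 31.5119) (0, 30.4323) (0, 0) (34, 0) (34, 2.5897)]  |A|=863.8621
8. ⊥bis P2·P7 via (24.51,38.16): [(20.4101, 31.5119) (0, 30.4323) (0, 0) (34, 0) (34, 2.5897)]  |A|=863.8621
9. ⊥bis P2·P8 via (26.57,26.745): [(20.8255, 30.6278) (19.5823, 31.4681) (0, 30.4323) (0, 0) (34, 0) (34, 2.5897)]  |A|=863.4872
10. ⊥bis P2·P9 via (14.62,27.73): [(20.8255, 30.6278) (19.8313, 31.2998) (0, 17.7152) (0, 0) (34, 0) (34, 2.5897)]  |A|=735.6119
11. canonical 6-gon: [(20.8255, 30.6278) (19.8313, 31.2998) (0, 17.7152) (0, 0) (34, 0) (34, 2.5897)]
12. shoelace: 735.6119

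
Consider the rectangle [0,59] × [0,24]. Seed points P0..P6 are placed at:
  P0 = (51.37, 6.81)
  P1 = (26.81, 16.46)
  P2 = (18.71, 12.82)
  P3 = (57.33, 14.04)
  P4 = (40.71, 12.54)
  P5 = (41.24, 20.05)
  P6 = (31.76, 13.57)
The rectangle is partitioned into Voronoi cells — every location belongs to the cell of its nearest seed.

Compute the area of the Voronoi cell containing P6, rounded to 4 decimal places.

1. box [0,59]×[0,24]: [(0, 0) (59, 0) (59, 24) (0, 24)]
2. ⊥bis P6·P0 via (41.565,10.19): [(0, 0) (38.0523, 0) (46.3256, 24) (0, 24)]  |A|=1012.5347
3. ⊥bis P6·P1 via (29.285,15.015): [(20.5187, 0) (38.0523, 0) (46.3256, 24) (34.5308, 24)]  |A|=351.9413
4. ⊥bis P6·P2 via (25.235,13.195): [(25.5027, 8.5367) (25.9933, 0) (38.0523, 0) (46.3256, 24) (34.5308, 24)]  |A|=328.5735
5. ⊥bis P6·P3 via (44.545,13.805): [(25.5027, 8.5367) (25.9933, 0) (38.0523, 0) (44.4572, 18.58) (44.3576, 24) (34.5308, 24)]  |A|=323.2402
6. ⊥bis P6·P4 via (36.235,13.055): [(25.5027, 8.5367) (25.9933, 0) (34.7326, 0) (37.4946, 24) (34.5308, 24)]  |A|=182.7648
7. ⊥bis P6·P5 via (36.5,16.81): [(33.1739, 21.6759) (25.5027, 8.5367) (25.9933, 0) (34.7326, 0) (36.6431, 16.6007)]  |A|=164.3254
8. canonical 5-gon: [(33.1739, 21.6759) (25.5027, 8.5367) (25.9933, 0) (34.7326, 0) (36.6431, 16.6007)]
9. shoelace: 164.3254

Area of P6's cell: 164.3254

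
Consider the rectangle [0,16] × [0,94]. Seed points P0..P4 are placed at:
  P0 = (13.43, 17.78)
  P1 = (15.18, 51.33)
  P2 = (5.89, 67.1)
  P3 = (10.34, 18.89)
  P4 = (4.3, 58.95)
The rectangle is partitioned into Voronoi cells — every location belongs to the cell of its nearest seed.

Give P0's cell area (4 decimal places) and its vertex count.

1. box [0,16]×[0,94]: [(0, 0) (16, 0) (16, 94) (0, 94)]
2. ⊥bis P0·P1 via (14.305,34.555): [(0, 35.3012) (0, 0) (16, 0) (16, 34.4666)]  |A|=558.142
3. ⊥bis P0·P2 via (9.66,42.44): [(0, 35.3012) (0, 0) (16, 0) (16, 34.4666)]  |A|=558.142
4. ⊥bis P0·P3 via (11.885,18.335): [(5.2986, 0) (16, 0) (16, 29.7903)]  |A|=159.3982
5. ⊥bis P0·P4 via (8.865,38.365): [(5.2986, 0) (16, 0) (16, 29.7903)]  |A|=159.3982
6. canonical 3-gon: [(5.2986, 0) (16, 0) (16, 29.7903)]
7. shoelace: 159.3982

Area of P0's cell: 159.3982 (3 vertices)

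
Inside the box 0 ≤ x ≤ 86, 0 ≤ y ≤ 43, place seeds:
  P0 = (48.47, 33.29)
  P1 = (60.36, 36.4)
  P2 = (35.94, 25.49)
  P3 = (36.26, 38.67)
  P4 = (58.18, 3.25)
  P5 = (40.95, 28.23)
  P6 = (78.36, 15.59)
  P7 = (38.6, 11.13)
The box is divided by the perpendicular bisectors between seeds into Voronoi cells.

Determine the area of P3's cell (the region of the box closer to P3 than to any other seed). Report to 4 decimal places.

Area of P3's cell: 447.0558

1. box [0,86]×[0,43]: [(0, 0) (86, 0) (86, 43) (0, 43)]
2. ⊥bis P3·P0 via (42.365,35.98): [(0, 0) (26.5114, 0) (45.4582, 43) (0, 43)]  |A|=1547.3458
3. ⊥bis P3·P1 via (48.31,37.535): [(0, 0) (26.5114, 0) (45.4582, 43) (0, 43)]  |A|=1547.3458
4. ⊥bis P3·P2 via (36.1,32.08): [(0, 32.9565) (40.5984, 31.9708) (45.4582, 43) (0, 43)]  |A|=454.5597
5. ⊥bis P3·P4 via (47.22,20.96): [(0, 32.9565) (40.5984, 31.9708) (45.4582, 43) (0, 43)]  |A|=454.5597
6. ⊥bis P3·P5 via (38.605,33.45): [(0, 32.9565) (35.5833, 32.0925) (41.903, 34.9316) (45.4582, 43) (0, 43)]  |A|=447.0558
7. ⊥bis P3·P6 via (57.31,27.13): [(0, 32.9565) (35.5833, 32.0925) (41.903, 34.9316) (45.4582, 43) (0, 43)]  |A|=447.0558
8. ⊥bis P3·P7 via (37.43,24.9): [(0, 32.9565) (35.5833, 32.0925) (41.903, 34.9316) (45.4582, 43) (0, 43)]  |A|=447.0558
9. canonical 5-gon: [(0, 32.9565) (35.5833, 32.0925) (41.903, 34.9316) (45.4582, 43) (0, 43)]
10. shoelace: 447.0558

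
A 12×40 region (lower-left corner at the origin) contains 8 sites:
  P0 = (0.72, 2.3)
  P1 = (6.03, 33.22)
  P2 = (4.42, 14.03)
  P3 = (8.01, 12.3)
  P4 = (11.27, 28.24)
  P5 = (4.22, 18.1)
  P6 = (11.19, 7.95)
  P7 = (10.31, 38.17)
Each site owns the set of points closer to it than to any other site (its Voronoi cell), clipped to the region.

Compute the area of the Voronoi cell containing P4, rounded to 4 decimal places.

1. box [0,12]×[0,40]: [(0, 0) (12, 0) (12, 40) (0, 40)]
2. ⊥bis P4·P0 via (5.995,15.27): [(0, 17.7082) (12, 12.8277) (12, 40) (0, 40)]  |A|=296.7844
3. ⊥bis P4·P1 via (8.65,30.73): [(0, 21.6284) (0, 17.7082) (12, 12.8277) (12, 34.2549)]  |A|=152.0842
4. ⊥bis P4·P2 via (7.845,21.135): [(2.1433, 23.8836) (12, 19.1321) (12, 34.2549)]  |A|=74.5309
5. ⊥bis P4·P3 via (9.64,20.27): [(2.1433, 23.8836) (9.639, 20.2702) (12, 19.7873) (12, 34.2549)]  |A|=73.7574
6. ⊥bis P4·P5 via (7.745,23.17): [(3.9637, 25.799) (12, 20.2116) (12, 34.2549)]  |A|=56.428
7. ⊥bis P4·P6 via (11.23,18.095): [(3.9637, 25.799) (12, 20.2116) (12, 34.2549)]  |A|=56.428
8. ⊥bis P4·P7 via (10.79,33.205): [(11.0237, 33.2276) (3.9637, 25.799) (12, 20.2116) (12, 33.322)]  |A|=55.9726
9. canonical 4-gon: [(11.0237, 33.2276) (3.9637, 25.799) (12, 20.2116) (12, 33.322)]
10. shoelace: 55.9726

Area of P4's cell: 55.9726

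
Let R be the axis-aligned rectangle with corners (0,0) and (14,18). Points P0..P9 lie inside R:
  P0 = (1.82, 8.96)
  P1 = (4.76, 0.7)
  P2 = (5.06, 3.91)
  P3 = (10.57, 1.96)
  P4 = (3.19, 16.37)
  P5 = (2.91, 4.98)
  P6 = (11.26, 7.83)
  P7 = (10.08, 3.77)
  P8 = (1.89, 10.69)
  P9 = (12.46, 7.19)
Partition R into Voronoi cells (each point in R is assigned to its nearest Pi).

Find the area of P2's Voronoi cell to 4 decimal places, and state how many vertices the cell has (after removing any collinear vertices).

Area of P2's cell: 18.3767 (6 vertices)

1. box [0,14]×[0,18]: [(0, 0) (14, 0) (14, 18) (0, 18)]
2. ⊥bis P2·P0 via (3.44,6.435): [(0, 4.228) (0, 0) (14, 0) (14, 13.2101)]  |A|=122.0666
3. ⊥bis P2·P1 via (4.91,2.305): [(0, 4.228) (0, 2.7639) (14, 1.4555) (14, 13.2101)]  |A|=92.5311
4. ⊥bis P2·P3 via (7.815,2.935): [(10.7027, 11.0946) (0, 4.228) (0, 2.7639) (7.5062, 2.0624)]  |A|=42.8549
5. ⊥bis P2·P4 via (4.125,10.14): [(10.7027, 11.0946) (0, 4.228) (0, 2.7639) (7.5062, 2.0624)]  |A|=42.8549
6. ⊥bis P2·P5 via (3.985,4.445): [(10.7027, 11.0946) (5.6956, 7.8821) (3.0084, 2.4827) (7.5062, 2.0624)]  |A|=30.1859
7. ⊥bis P2·P6 via (8.16,5.87): [(8.6048, 5.1666) (6.5437, 8.4263) (5.6956, 7.8821) (3.0084, 2.4827) (7.5062, 2.0624)]  |A|=20.6576
8. ⊥bis P2·P7 via (7.57,3.84): [(7.5216, 2.1061) (7.6491, 6.678) (6.5437, 8.4263) (5.6956, 7.8821) (3.0084, 2.4827) (7.5062, 2.0624)]  |A|=18.3767
9. ⊥bis P2·P8 via (3.475,7.3): [(7.5216, 2.1061) (7.6491, 6.678) (6.5437, 8.4263) (5.6956, 7.8821) (3.0084, 2.4827) (7.5062, 2.0624)]  |A|=18.3767
10. ⊥bis P2·P9 via (8.76,5.55): [(7.5216, 2.1061) (7.6491, 6.678) (6.5437, 8.4263) (5.6956, 7.8821) (3.0084, 2.4827) (7.5062, 2.0624)]  |A|=18.3767
11. canonical 6-gon: [(7.5216, 2.1061) (7.6491, 6.678) (6.5437, 8.4263) (5.6956, 7.8821) (3.0084, 2.4827) (7.5062, 2.0624)]
12. shoelace: 18.3767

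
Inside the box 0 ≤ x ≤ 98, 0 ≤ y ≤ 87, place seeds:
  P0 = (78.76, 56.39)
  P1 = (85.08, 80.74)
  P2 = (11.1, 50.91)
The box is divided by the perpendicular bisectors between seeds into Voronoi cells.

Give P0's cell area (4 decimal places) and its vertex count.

Area of P0's cell: 3691.0537 (4 vertices)

1. box [0,98]×[0,87]: [(0, 0) (98, 0) (98, 87) (0, 87)]
2. ⊥bis P0·P1 via (81.92,68.565): [(0, 0) (98, 0) (98, 64.3915) (10.8927, 87) (0, 87)]  |A|=7541.3163
3. ⊥bis P0·P2 via (44.93,53.65): [(49.2753, 0) (98, 0) (98, 64.3915) (42.9018, 78.6921)]  |A|=3691.0537
4. canonical 4-gon: [(49.2753, 0) (98, 0) (98, 64.3915) (42.9018, 78.6921)]
5. shoelace: 3691.0537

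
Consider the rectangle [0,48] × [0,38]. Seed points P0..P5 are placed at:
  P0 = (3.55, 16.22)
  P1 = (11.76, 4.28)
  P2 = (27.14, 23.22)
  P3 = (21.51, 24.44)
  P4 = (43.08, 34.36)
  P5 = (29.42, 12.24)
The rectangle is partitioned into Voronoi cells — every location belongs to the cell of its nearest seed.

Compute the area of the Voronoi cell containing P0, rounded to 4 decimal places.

Area of P0's cell: 296.1112

1. box [0,48]×[0,38]: [(0, 0) (48, 0) (48, 38) (0, 38)]
2. ⊥bis P0·P1 via (7.655,10.25): [(0, 4.9864) (48, 37.9914) (48, 38) (0, 38)]  |A|=792.5329
3. ⊥bis P0·P2 via (15.345,19.72): [(0, 4.9864) (16.3757, 16.2464) (9.9207, 38) (0, 38)]  |A|=378.2161
4. ⊥bis P0·P3 via (12.53,20.33): [(0, 4.9864) (14.8722, 15.2126) (4.4427, 38) (0, 38)]  |A|=296.1112
5. ⊥bis P0·P4 via (23.315,25.29): [(0, 4.9864) (14.8722, 15.2126) (4.4427, 38) (0, 38)]  |A|=296.1112
6. ⊥bis P0·P5 via (16.485,14.23): [(0, 4.9864) (14.8722, 15.2126) (4.4427, 38) (0, 38)]  |A|=296.1112
7. canonical 4-gon: [(0, 4.9864) (14.8722, 15.2126) (4.4427, 38) (0, 38)]
8. shoelace: 296.1112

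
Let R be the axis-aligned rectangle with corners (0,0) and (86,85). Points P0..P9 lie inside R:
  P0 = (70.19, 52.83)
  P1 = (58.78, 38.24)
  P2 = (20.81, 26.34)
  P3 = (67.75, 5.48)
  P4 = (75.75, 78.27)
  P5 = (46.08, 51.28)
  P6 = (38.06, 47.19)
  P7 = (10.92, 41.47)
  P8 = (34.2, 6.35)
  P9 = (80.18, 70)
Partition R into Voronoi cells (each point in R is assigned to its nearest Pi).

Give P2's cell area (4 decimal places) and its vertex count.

Area of P2's cell: 853.4715 (6 vertices)

1. box [0,86]×[0,85]: [(0, 0) (86, 0) (86, 85) (0, 85)]
2. ⊥bis P2·P0 via (45.5,39.585): [(0, 0) (66.7355, 0) (21.137, 85) (0, 85)]  |A|=3734.5806
3. ⊥bis P2·P1 via (39.795,32.29): [(0, 0) (49.9149, 0) (26.2801, 75.4129) (21.137, 85) (0, 85)]  |A|=3100.3358
4. ⊥bis P2·P3 via (44.28,15.91): [(0, 0) (37.2096, 0) (44.6603, 16.7659) (26.2801, 75.4129) (21.137, 85) (0, 85)]  |A|=2993.8288
5. ⊥bis P2·P4 via (48.28,52.305): [(0, 0) (37.2096, 0) (44.6603, 16.7659) (26.2801, 75.4129) (26.0726, 75.7996) (17.3763, 85) (0, 85)]  |A|=2976.5285
6. ⊥bis P2·P5 via (33.445,38.81): [(0, 72.6975) (0, 0) (37.2096, 0) (44.6603, 16.7659) (39.7555, 32.416)]  |A|=2147.5767
7. ⊥bis P2·P6 via (29.435,36.765): [(0, 61.1177) (0, 0) (37.2096, 0) (44.6603, 16.7659) (41.5282, 26.7599)]  |A|=1830.4034
8. ⊥bis P2·P7 via (15.865,33.905): [(25.3768, 40.1225) (0, 23.5346) (0, 0) (37.2096, 0) (44.6603, 16.7659) (41.5282, 26.7599)]  |A|=1353.5342
9. ⊥bis P2·P8 via (27.505,16.345): [(25.3768, 40.1225) (0, 23.5346) (0, 0) (3.1035, 0) (41.7928, 25.9155) (41.5282, 26.7599)]  |A|=853.4715
10. ⊥bis P2·P9 via (50.495,48.17): [(25.3768, 40.1225) (0, 23.5346) (0, 0) (3.1035, 0) (41.7928, 25.9155) (41.5282, 26.7599)]  |A|=853.4715
11. canonical 6-gon: [(25.3768, 40.1225) (0, 23.5346) (0, 0) (3.1035, 0) (41.7928, 25.9155) (41.5282, 26.7599)]
12. shoelace: 853.4715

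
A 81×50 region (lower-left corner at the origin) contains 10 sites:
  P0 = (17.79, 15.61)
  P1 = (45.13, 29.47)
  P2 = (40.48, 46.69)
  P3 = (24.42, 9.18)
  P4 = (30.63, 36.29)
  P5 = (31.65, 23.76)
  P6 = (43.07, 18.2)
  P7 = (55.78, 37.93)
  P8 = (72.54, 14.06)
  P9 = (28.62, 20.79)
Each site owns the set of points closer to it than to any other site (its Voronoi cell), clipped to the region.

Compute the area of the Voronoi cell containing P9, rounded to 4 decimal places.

1. box [0,81]×[0,50]: [(0, 0) (81, 0) (81, 50) (0, 50)]
2. ⊥bis P9·P0 via (23.205,18.2): [(31.9101, 0) (81, 0) (81, 50) (7.995, 50)]  |A|=3052.3723
3. ⊥bis P9·P1 via (36.875,25.13): [(31.9101, 0) (50.0869, 0) (23.7998, 50) (7.995, 50)]  |A|=849.5397
4. ⊥bis P9·P2 via (34.55,33.74): [(10.5061, 44.7501) (31.9101, 0) (50.0869, 0) (31.6503, 35.0678)]  |A|=688.1935
5. ⊥bis P9·P3 via (26.52,14.985): [(10.5061, 44.7501) (24.3709, 15.7625) (45.8933, 7.9766) (31.6503, 35.0678)]  |A|=475.4258
6. ⊥bis P9·P4 via (29.625,28.54): [(17.5078, 30.1113) (24.3709, 15.7625) (45.8933, 7.9766) (35.4815, 27.7805)]  |A|=293.5349
7. ⊥bis P9·P5 via (30.135,22.275): [(23.1741, 29.3765) (17.5078, 30.1113) (24.3709, 15.7625) (43.1927, 8.9535)]  |A|=162.1771
8. ⊥bis P9·P6 via (35.845,19.495): [(35.3835, 16.9204) (23.1741, 29.3765) (17.5078, 30.1113) (24.3709, 15.7625) (34.518, 12.0917)]  |A|=139.8752
9. ⊥bis P9·P7 via (42.2,29.36): [(35.3835, 16.9204) (23.1741, 29.3765) (17.5078, 30.1113) (24.3709, 15.7625) (34.518, 12.0917)]  |A|=139.8752
10. ⊥bis P9·P8 via (50.58,17.425): [(35.3835, 16.9204) (23.1741, 29.3765) (17.5078, 30.1113) (24.3709, 15.7625) (34.518, 12.0917)]  |A|=139.8752
11. canonical 5-gon: [(35.3835, 16.9204) (23.1741, 29.3765) (17.5078, 30.1113) (24.3709, 15.7625) (34.518, 12.0917)]
12. shoelace: 139.8752

Area of P9's cell: 139.8752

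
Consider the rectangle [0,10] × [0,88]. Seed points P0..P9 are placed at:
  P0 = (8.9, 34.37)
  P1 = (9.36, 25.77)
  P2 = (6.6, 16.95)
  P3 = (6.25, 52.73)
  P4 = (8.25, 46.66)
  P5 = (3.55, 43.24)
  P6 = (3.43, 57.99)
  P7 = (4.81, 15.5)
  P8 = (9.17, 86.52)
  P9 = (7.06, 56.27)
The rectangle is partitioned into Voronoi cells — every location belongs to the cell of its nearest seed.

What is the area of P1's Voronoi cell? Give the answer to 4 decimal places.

1. box [0,10]×[0,88]: [(0, 0) (10, 0) (10, 88) (0, 88)]
2. ⊥bis P1·P0 via (9.13,30.07): [(0, 29.5817) (0, 0) (10, 0) (10, 30.1165)]  |A|=298.4909
3. ⊥bis P1·P2 via (7.98,21.36): [(0, 29.5817) (0, 23.8571) (10, 20.7279) (10, 30.1165)]  |A|=75.5658
4. ⊥bis P1·P3 via (7.805,39.25): [(0, 29.5817) (0, 23.8571) (10, 20.7279) (10, 30.1165)]  |A|=75.5658
5. ⊥bis P1·P4 via (8.805,36.215): [(0, 29.5817) (0, 23.8571) (10, 20.7279) (10, 30.1165)]  |A|=75.5658
6. ⊥bis P1·P5 via (6.455,34.505): [(0, 29.5817) (0, 23.8571) (10, 20.7279) (10, 30.1165)]  |A|=75.5658
7. ⊥bis P1·P6 via (6.395,41.88): [(0, 29.5817) (0, 23.8571) (10, 20.7279) (10, 30.1165)]  |A|=75.5658
8. ⊥bis P1·P7 via (7.085,20.635): [(0, 29.5817) (0, 23.8571) (10, 20.7279) (10, 30.1165)]  |A|=75.5658
9. ⊥bis P1·P8 via (9.265,56.145): [(0, 29.5817) (0, 23.8571) (10, 20.7279) (10, 30.1165)]  |A|=75.5658
10. ⊥bis P1·P9 via (8.21,41.02): [(0, 29.5817) (0, 23.8571) (10, 20.7279) (10, 30.1165)]  |A|=75.5658
11. canonical 4-gon: [(0, 29.5817) (0, 23.8571) (10, 20.7279) (10, 30.1165)]
12. shoelace: 75.5658

Area of P1's cell: 75.5658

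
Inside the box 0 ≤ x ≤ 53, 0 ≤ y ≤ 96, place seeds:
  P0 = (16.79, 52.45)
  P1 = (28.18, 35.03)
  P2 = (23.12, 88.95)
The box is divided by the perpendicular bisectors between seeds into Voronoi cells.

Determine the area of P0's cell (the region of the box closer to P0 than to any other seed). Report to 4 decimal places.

1. box [0,53]×[0,96]: [(0, 0) (53, 0) (53, 96) (0, 96)]
2. ⊥bis P0·P1 via (22.485,43.74): [(0, 29.0383) (53, 63.6921) (53, 96) (0, 96)]  |A|=2630.6448
3. ⊥bis P0·P2 via (19.955,70.7): [(0, 74.1607) (0, 29.0383) (53, 63.6921) (53, 64.9692)]  |A|=1229.5864
4. canonical 4-gon: [(0, 74.1607) (0, 29.0383) (53, 63.6921) (53, 64.9692)]
5. shoelace: 1229.5864

Area of P0's cell: 1229.5864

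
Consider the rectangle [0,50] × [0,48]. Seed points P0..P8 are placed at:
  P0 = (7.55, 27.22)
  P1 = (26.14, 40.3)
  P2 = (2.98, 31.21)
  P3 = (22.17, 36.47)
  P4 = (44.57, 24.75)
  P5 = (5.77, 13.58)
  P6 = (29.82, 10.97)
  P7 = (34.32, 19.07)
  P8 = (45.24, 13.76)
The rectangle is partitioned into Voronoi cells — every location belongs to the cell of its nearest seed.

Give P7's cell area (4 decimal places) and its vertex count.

Area of P7's cell: 204.6421 (6 vertices)

1. box [0,50]×[0,48]: [(0, 0) (50, 0) (50, 48) (0, 48)]
2. ⊥bis P7·P0 via (20.935,23.145): [(13.8886, 0) (50, 0) (50, 48) (28.502, 48)]  |A|=1382.6256
3. ⊥bis P7·P1 via (30.23,29.685): [(21.9554, 26.4968) (13.8886, 0) (50, 0) (50, 37.3025)]  |A|=1001.4833
4. ⊥bis P7·P2 via (18.65,25.14): [(21.9554, 26.4968) (13.8886, 0) (50, 0) (50, 37.3025)]  |A|=1001.4833
5. ⊥bis P7·P3 via (28.245,27.77): [(31.92, 30.3362) (20.7496, 22.5362) (13.8886, 0) (50, 0) (50, 37.3025)]  |A|=984.0652
6. ⊥bis P7·P4 via (39.445,21.91): [(34.2732, 31.2429) (31.92, 30.3362) (20.7496, 22.5362) (13.8886, 0) (50, 0) (50, 2.8627)]  |A|=713.2519
7. ⊥bis P7·P5 via (20.045,16.325): [(34.2732, 31.2429) (31.92, 30.3362) (20.7496, 22.5362) (19.5858, 18.7132) (23.1842, 0) (50, 0) (50, 2.8627)]  |A|=626.2768
8. ⊥bis P7·P6 via (32.07,15.02): [(48.2417, 6.0357) (34.2732, 31.2429) (31.92, 30.3362) (20.7496, 22.5362) (20.4301, 21.4866)]  |A|=252.4318
9. ⊥bis P7·P8 via (39.78,16.415): [(37.6061, 11.9444) (41.0466, 19.0198) (34.2732, 31.2429) (31.92, 30.3362) (20.7496, 22.5362) (20.4301, 21.4866)]  |A|=204.6421
10. canonical 6-gon: [(37.6061, 11.9444) (41.0466, 19.0198) (34.2732, 31.2429) (31.92, 30.3362) (20.7496, 22.5362) (20.4301, 21.4866)]
11. shoelace: 204.6421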